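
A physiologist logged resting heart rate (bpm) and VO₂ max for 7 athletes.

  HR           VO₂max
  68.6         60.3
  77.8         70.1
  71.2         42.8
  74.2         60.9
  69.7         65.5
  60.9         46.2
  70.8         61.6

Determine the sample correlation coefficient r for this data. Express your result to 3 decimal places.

n = 7, Σx = 493.2, Σy = 407.4, Σx² = 34913.42, Σy² = 24310, Σxy = 28896.71
nΣxy − ΣxΣy = 202276.97 − 200929.68 = 1347.29
nΣx² − (Σx)² = 244393.94 − 243246.24 = 1147.7; nΣy² − (Σy)² = 170170 − 165974.76 = 4195.24
r = 1347.29 / √(1147.7 × 4195.24) = 1347.29 / 2194.2828 ≈ 0.614

0.614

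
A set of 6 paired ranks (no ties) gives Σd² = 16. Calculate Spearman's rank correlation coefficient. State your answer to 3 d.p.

0.543

ρ = 1 − 6Σd² / [n(n²−1)] = 1 − 6×16 / (6×35)
  = 1 − 96/210 = 1 − 0.4571 ≈ 0.543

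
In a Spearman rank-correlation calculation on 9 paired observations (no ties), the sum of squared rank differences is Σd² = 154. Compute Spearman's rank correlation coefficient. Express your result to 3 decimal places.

ρ = 1 − 6Σd² / [n(n²−1)] = 1 − 6×154 / (9×80)
  = 1 − 924/720 = 1 − 1.2833 ≈ -0.283

-0.283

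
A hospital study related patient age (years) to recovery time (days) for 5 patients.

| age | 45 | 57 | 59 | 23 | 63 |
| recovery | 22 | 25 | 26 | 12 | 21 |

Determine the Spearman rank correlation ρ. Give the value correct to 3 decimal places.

0.400

Rank age: 2, 3, 4, 1, 5
Rank recovery: 3, 4, 5, 1, 2
d = rank(age) − rank(recovery): -1, -1, -1, 0, 3; Σd² = 12
ρ = 1 − 6Σd² / [n(n²−1)] = 1 − 6×12 / (5×24) = 1 − 72/120 ≈ 0.400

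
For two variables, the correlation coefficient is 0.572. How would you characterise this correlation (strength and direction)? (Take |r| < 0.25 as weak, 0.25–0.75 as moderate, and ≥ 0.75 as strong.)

moderate positive

r = 0.572 > 0 so the relationship is positive.
|r| = 0.572, which falls in the moderate range.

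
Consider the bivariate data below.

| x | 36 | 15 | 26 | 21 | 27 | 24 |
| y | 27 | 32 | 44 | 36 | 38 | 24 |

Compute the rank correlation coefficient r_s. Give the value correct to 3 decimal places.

0.086

Rank x: 6, 1, 4, 2, 5, 3
Rank y: 2, 3, 6, 4, 5, 1
d = rank(x) − rank(y): 4, -2, -2, -2, 0, 2; Σd² = 32
ρ = 1 − 6Σd² / [n(n²−1)] = 1 − 6×32 / (6×35) = 1 − 192/210 ≈ 0.086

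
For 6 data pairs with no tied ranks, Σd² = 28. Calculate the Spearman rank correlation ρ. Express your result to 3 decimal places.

0.200

ρ = 1 − 6Σd² / [n(n²−1)] = 1 − 6×28 / (6×35)
  = 1 − 168/210 = 1 − 0.8000 ≈ 0.200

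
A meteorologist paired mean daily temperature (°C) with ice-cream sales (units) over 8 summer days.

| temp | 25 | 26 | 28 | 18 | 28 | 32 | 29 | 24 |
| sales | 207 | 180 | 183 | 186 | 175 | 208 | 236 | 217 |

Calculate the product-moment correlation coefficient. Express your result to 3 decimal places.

n = 8, Σx = 210, Σy = 1592, Σx² = 5634, Σy² = 320008, Σxy = 41935
nΣxy − ΣxΣy = 335480 − 334320 = 1160
nΣx² − (Σx)² = 45072 − 44100 = 972; nΣy² − (Σy)² = 2560064 − 2534464 = 25600
r = 1160 / √(972 × 25600) = 1160 / 4988.3063 ≈ 0.233

0.233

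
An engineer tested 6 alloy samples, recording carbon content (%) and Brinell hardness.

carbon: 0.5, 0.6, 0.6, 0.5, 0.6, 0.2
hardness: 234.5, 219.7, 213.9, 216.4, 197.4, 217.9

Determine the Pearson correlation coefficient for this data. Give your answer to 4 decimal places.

n = 6, Σx = 3, Σy = 1299.8, Σx² = 1.62, Σy² = 282287.68, Σxy = 647.63
nΣxy − ΣxΣy = 3885.78 − 3899.4 = -13.62
nΣx² − (Σx)² = 9.72 − 9 = 0.72; nΣy² − (Σy)² = 1693726.08 − 1689480.04 = 4246.04
r = -13.62 / √(0.72 × 4246.04) = -13.62 / 55.2915 ≈ -0.2463

-0.2463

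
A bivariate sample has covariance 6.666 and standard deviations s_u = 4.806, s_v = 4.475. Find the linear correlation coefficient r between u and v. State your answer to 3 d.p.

0.310

r = Cov(u,v) / (s_u · s_v) = 6.666 / (4.806 × 4.475)
  = 6.666 / 21.5069 ≈ 0.310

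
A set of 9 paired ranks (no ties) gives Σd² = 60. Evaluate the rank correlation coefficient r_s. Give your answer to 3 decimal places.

0.500

ρ = 1 − 6Σd² / [n(n²−1)] = 1 − 6×60 / (9×80)
  = 1 − 360/720 = 1 − 0.5000 ≈ 0.500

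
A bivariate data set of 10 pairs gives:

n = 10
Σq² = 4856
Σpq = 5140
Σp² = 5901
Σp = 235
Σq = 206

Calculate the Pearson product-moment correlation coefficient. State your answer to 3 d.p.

0.621

r = (nΣpq − ΣpΣq) / √[(nΣp² − (Σp)²)(nΣq² − (Σq)²)]
Numerator: 10×5140 − 235×206 = 2990
Denominator: √[(59010 − 55225)(48560 − 42436)] = √[3785 × 6124] = 4814.4927
r = 2990 / 4814.4927 ≈ 0.621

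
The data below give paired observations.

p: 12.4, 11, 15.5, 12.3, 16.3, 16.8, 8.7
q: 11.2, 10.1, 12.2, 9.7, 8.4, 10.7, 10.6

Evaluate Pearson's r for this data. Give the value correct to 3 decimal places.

-0.057

n = 7, Σp = 93, Σq = 72.9, Σp² = 1289.92, Σq² = 767.79, Σpq = 967.29
nΣpq − ΣpΣq = 6771.03 − 6779.7 = -8.67
nΣp² − (Σp)² = 9029.44 − 8649 = 380.44; nΣq² − (Σq)² = 5374.53 − 5314.41 = 60.12
r = -8.67 / √(380.44 × 60.12) = -8.67 / 151.2351 ≈ -0.057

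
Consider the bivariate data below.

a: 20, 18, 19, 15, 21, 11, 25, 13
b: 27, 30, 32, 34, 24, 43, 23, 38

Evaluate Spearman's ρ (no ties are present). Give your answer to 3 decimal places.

-0.976

Rank a: 6, 4, 5, 3, 7, 1, 8, 2
Rank b: 3, 4, 5, 6, 2, 8, 1, 7
d = rank(a) − rank(b): 3, 0, 0, -3, 5, -7, 7, -5; Σd² = 166
ρ = 1 − 6Σd² / [n(n²−1)] = 1 − 6×166 / (8×63) = 1 − 996/504 ≈ -0.976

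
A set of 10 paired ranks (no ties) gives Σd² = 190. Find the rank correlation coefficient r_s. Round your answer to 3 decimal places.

-0.152

ρ = 1 − 6Σd² / [n(n²−1)] = 1 − 6×190 / (10×99)
  = 1 − 1140/990 = 1 − 1.1515 ≈ -0.152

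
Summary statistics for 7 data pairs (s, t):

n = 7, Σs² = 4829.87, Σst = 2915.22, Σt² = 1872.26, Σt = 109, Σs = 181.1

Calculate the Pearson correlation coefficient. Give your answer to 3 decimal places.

0.599

r = (nΣst − ΣsΣt) / √[(nΣs² − (Σs)²)(nΣt² − (Σt)²)]
Numerator: 7×2915.22 − 181.1×109 = 666.64
Denominator: √[(33809.09 − 32797.21)(13105.82 − 11881)] = √[1011.88 × 1224.82] = 1113.2703
r = 666.64 / 1113.2703 ≈ 0.599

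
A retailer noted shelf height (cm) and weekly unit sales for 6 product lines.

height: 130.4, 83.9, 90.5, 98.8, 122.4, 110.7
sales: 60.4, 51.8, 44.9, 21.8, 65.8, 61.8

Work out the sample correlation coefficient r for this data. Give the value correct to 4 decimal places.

n = 6, Σx = 636.7, Σy = 306.5, Σx² = 69231.31, Σy² = 16971.53, Σxy = 33334.65
nΣxy − ΣxΣy = 200007.9 − 195148.55 = 4859.35
nΣx² − (Σx)² = 415387.86 − 405386.89 = 10000.97; nΣy² − (Σy)² = 101829.18 − 93942.25 = 7886.93
r = 4859.35 / √(10000.97 × 7886.93) = 4859.35 / 8881.2696 ≈ 0.5471

0.5471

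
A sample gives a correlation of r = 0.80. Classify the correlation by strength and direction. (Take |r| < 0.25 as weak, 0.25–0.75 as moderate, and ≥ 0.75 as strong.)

strong positive

r = 0.80 > 0 so the relationship is positive.
|r| = 0.80, which falls in the strong range.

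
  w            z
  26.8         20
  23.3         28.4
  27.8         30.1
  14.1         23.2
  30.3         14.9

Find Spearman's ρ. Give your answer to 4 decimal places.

Rank w: 3, 2, 4, 1, 5
Rank z: 2, 4, 5, 3, 1
d = rank(w) − rank(z): 1, -2, -1, -2, 4; Σd² = 26
ρ = 1 − 6Σd² / [n(n²−1)] = 1 − 6×26 / (5×24) = 1 − 156/120 ≈ -0.3000

-0.3000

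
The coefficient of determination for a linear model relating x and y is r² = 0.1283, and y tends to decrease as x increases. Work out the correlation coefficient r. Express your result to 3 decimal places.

|r| = √0.1283 = 0.358
The association is negative, so r = −0.358.

-0.358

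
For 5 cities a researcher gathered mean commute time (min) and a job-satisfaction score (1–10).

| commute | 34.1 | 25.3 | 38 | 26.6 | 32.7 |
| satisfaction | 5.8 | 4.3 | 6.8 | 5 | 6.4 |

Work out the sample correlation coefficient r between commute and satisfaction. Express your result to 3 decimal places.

0.939

n = 5, Σx = 156.7, Σy = 28.3, Σx² = 5023.75, Σy² = 164.33, Σxy = 907.25
nΣxy − ΣxΣy = 4536.25 − 4434.61 = 101.64
nΣx² − (Σx)² = 25118.75 − 24554.89 = 563.86; nΣy² − (Σy)² = 821.65 − 800.89 = 20.76
r = 101.64 / √(563.86 × 20.76) = 101.64 / 108.1930 ≈ 0.939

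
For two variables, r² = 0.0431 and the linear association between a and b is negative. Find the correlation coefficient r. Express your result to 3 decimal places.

-0.208

|r| = √0.0431 = 0.208
The association is negative, so r = −0.208.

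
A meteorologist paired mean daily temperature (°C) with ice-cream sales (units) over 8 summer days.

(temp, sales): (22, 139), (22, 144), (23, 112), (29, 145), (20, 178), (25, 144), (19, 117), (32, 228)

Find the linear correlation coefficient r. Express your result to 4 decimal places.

0.6189

n = 8, Σx = 192, Σy = 1207, Σx² = 4748, Σy² = 191719, Σxy = 29686
nΣxy − ΣxΣy = 237488 − 231744 = 5744
nΣx² − (Σx)² = 37984 − 36864 = 1120; nΣy² − (Σy)² = 1533752 − 1456849 = 76903
r = 5744 / √(1120 × 76903) = 5744 / 9280.6982 ≈ 0.6189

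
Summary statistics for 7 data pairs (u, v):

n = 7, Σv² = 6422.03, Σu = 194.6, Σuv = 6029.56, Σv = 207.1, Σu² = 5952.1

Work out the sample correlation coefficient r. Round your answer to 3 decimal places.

r = (nΣuv − ΣuΣv) / √[(nΣu² − (Σu)²)(nΣv² − (Σv)²)]
Numerator: 7×6029.56 − 194.6×207.1 = 1905.26
Denominator: √[(41664.7 − 37869.16)(44954.21 − 42890.41)] = √[3795.54 × 2063.8] = 2798.7918
r = 1905.26 / 2798.7918 ≈ 0.681

0.681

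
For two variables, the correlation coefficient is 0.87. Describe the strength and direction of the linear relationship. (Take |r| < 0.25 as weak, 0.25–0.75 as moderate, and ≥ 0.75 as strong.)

strong positive

r = 0.87 > 0 so the relationship is positive.
|r| = 0.87, which falls in the strong range.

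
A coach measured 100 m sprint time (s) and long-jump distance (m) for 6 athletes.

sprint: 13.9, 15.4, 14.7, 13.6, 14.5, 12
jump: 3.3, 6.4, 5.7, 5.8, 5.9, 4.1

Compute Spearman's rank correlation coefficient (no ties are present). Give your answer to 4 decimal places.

0.6000

Rank sprint: 3, 6, 5, 2, 4, 1
Rank jump: 1, 6, 3, 4, 5, 2
d = rank(sprint) − rank(jump): 2, 0, 2, -2, -1, -1; Σd² = 14
ρ = 1 − 6Σd² / [n(n²−1)] = 1 − 6×14 / (6×35) = 1 − 84/210 ≈ 0.6000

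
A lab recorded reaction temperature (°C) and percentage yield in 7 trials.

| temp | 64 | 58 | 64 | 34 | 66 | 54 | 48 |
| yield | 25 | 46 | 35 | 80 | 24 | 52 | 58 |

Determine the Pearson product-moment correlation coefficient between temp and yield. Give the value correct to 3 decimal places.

-0.977

n = 7, Σx = 388, Σy = 320, Σx² = 22288, Σy² = 17010, Σxy = 16404
nΣxy − ΣxΣy = 114828 − 124160 = -9332
nΣx² − (Σx)² = 156016 − 150544 = 5472; nΣy² − (Σy)² = 119070 − 102400 = 16670
r = -9332 / √(5472 × 16670) = -9332 / 9550.8240 ≈ -0.977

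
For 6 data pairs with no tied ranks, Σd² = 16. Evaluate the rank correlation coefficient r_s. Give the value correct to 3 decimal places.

ρ = 1 − 6Σd² / [n(n²−1)] = 1 − 6×16 / (6×35)
  = 1 − 96/210 = 1 − 0.4571 ≈ 0.543

0.543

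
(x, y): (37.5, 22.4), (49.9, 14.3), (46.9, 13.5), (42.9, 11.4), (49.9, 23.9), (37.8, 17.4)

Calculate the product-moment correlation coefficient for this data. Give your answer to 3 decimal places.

-0.118

n = 6, Σx = 264.9, Σy = 102.9, Σx² = 11855.13, Σy² = 1892.43, Σxy = 4526.11
nΣxy − ΣxΣy = 27156.66 − 27258.21 = -101.55
nΣx² − (Σx)² = 71130.78 − 70172.01 = 958.77; nΣy² − (Σy)² = 11354.58 − 10588.41 = 766.17
r = -101.55 / √(958.77 × 766.17) = -101.55 / 857.0769 ≈ -0.118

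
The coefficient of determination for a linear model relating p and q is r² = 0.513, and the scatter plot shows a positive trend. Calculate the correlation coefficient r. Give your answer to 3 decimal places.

0.716

|r| = √0.513 = 0.716
The association is positive, so r = 0.716.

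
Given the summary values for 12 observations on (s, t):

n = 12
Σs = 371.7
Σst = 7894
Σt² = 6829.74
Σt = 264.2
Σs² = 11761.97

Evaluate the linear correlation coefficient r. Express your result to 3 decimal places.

-0.577

r = (nΣst − ΣsΣt) / √[(nΣs² − (Σs)²)(nΣt² − (Σt)²)]
Numerator: 12×7894 − 371.7×264.2 = -3475.14
Denominator: √[(141143.64 − 138160.89)(81956.88 − 69801.64)] = √[2982.75 × 12155.24] = 6021.2990
r = -3475.14 / 6021.2990 ≈ -0.577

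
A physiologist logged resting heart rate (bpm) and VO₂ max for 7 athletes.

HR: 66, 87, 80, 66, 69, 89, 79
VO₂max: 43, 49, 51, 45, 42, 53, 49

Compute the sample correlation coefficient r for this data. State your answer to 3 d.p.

n = 7, Σx = 536, Σy = 332, Σx² = 41604, Σy² = 15850, Σxy = 25637
nΣxy − ΣxΣy = 179459 − 177952 = 1507
nΣx² − (Σx)² = 291228 − 287296 = 3932; nΣy² − (Σy)² = 110950 − 110224 = 726
r = 1507 / √(3932 × 726) = 1507 / 1689.5656 ≈ 0.892

0.892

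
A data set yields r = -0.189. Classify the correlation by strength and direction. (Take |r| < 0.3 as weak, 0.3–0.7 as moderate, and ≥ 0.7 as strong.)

r = -0.189 < 0 so the relationship is negative.
|r| = 0.189, which falls in the weak range.

weak negative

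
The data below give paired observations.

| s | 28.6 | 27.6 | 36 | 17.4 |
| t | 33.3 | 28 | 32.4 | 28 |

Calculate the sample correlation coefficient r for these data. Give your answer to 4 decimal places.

0.6822

n = 4, Σs = 109.6, Σt = 121.7, Σs² = 3178.48, Σt² = 3726.65, Σst = 3378.78
nΣst − ΣsΣt = 13515.12 − 13338.32 = 176.8
nΣs² − (Σs)² = 12713.92 − 12012.16 = 701.76; nΣt² − (Σt)² = 14906.6 − 14810.89 = 95.71
r = 176.8 / √(701.76 × 95.71) = 176.8 / 259.1630 ≈ 0.6822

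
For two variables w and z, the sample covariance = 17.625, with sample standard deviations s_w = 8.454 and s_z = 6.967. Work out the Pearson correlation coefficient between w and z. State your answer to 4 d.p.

r = Cov(w,z) / (s_w · s_z) = 17.625 / (8.454 × 6.967)
  = 17.625 / 58.8990 ≈ 0.2992

0.2992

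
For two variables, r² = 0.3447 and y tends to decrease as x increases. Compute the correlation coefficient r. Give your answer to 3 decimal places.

-0.587

|r| = √0.3447 = 0.587
The association is negative, so r = −0.587.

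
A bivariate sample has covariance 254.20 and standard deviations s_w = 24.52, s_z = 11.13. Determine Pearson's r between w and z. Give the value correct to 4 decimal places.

0.9315

r = Cov(w,z) / (s_w · s_z) = 254.20 / (24.52 × 11.13)
  = 254.20 / 272.9076 ≈ 0.9315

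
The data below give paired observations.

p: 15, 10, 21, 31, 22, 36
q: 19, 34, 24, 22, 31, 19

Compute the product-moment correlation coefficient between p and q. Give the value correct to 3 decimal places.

-0.574

n = 6, Σp = 135, Σq = 149, Σp² = 3507, Σq² = 3899, Σpq = 3177
nΣpq − ΣpΣq = 19062 − 20115 = -1053
nΣp² − (Σp)² = 21042 − 18225 = 2817; nΣq² − (Σq)² = 23394 − 22201 = 1193
r = -1053 / √(2817 × 1193) = -1053 / 1833.2160 ≈ -0.574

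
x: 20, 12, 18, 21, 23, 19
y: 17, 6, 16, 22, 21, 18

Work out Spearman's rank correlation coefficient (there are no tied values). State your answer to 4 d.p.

Rank x: 4, 1, 2, 5, 6, 3
Rank y: 3, 1, 2, 6, 5, 4
d = rank(x) − rank(y): 1, 0, 0, -1, 1, -1; Σd² = 4
ρ = 1 − 6Σd² / [n(n²−1)] = 1 − 6×4 / (6×35) = 1 − 24/210 ≈ 0.8857

0.8857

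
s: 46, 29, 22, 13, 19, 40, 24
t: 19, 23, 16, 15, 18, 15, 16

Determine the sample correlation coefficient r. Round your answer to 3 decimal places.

n = 7, Σs = 193, Σt = 122, Σs² = 6147, Σt² = 2176, Σst = 3414
nΣst − ΣsΣt = 23898 − 23546 = 352
nΣs² − (Σs)² = 43029 − 37249 = 5780; nΣt² − (Σt)² = 15232 − 14884 = 348
r = 352 / √(5780 × 348) = 352 / 1418.2524 ≈ 0.248

0.248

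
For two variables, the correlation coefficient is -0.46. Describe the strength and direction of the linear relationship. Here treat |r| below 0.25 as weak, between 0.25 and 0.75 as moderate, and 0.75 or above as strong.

moderate negative

r = -0.46 < 0 so the relationship is negative.
|r| = 0.46, which falls in the moderate range.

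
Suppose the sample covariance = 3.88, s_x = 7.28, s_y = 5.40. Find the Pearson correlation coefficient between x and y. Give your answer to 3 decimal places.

0.099

r = Cov(x,y) / (s_x · s_y) = 3.88 / (7.28 × 5.40)
  = 3.88 / 39.3120 ≈ 0.099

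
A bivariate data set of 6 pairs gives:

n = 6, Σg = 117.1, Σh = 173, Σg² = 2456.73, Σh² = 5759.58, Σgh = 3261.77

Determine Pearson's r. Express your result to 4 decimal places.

-0.3153

r = (nΣgh − ΣgΣh) / √[(nΣg² − (Σg)²)(nΣh² − (Σh)²)]
Numerator: 6×3261.77 − 117.1×173 = -687.68
Denominator: √[(14740.38 − 13712.41)(34557.48 − 29929)] = √[1027.97 × 4628.48] = 2181.2699
r = -687.68 / 2181.2699 ≈ -0.3153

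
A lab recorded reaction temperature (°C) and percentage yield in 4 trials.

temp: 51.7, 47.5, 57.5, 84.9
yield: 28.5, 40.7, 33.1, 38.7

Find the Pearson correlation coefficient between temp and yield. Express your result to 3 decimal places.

n = 4, Σx = 241.6, Σy = 141, Σx² = 15443.4, Σy² = 5062.04, Σxy = 8595.58
nΣxy − ΣxΣy = 34382.32 − 34065.6 = 316.72
nΣx² − (Σx)² = 61773.6 − 58370.56 = 3403.04; nΣy² − (Σy)² = 20248.16 − 19881 = 367.16
r = 316.72 / √(3403.04 × 367.16) = 316.72 / 1117.7925 ≈ 0.283

0.283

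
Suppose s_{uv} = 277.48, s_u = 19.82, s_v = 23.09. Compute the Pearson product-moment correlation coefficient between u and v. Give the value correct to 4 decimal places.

0.6063

r = Cov(u,v) / (s_u · s_v) = 277.48 / (19.82 × 23.09)
  = 277.48 / 457.6438 ≈ 0.6063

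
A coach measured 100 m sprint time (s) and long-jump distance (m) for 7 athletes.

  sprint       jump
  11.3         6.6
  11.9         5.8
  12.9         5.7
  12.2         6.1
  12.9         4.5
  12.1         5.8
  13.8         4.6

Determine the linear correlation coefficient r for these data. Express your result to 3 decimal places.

n = 7, Σx = 87.1, Σy = 39.1, Σx² = 1087.81, Σy² = 221.95, Σxy = 483.26
nΣxy − ΣxΣy = 3382.82 − 3405.61 = -22.79
nΣx² − (Σx)² = 7614.67 − 7586.41 = 28.26; nΣy² − (Σy)² = 1553.65 − 1528.81 = 24.84
r = -22.79 / √(28.26 × 24.84) = -22.79 / 26.4949 ≈ -0.860

-0.860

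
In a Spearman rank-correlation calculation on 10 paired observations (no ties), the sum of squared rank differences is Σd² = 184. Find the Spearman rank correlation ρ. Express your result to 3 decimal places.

-0.115

ρ = 1 − 6Σd² / [n(n²−1)] = 1 − 6×184 / (10×99)
  = 1 − 1104/990 = 1 − 1.1152 ≈ -0.115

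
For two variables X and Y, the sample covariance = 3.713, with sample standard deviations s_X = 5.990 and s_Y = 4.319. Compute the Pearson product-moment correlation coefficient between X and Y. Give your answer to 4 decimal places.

0.1435

r = Cov(X,Y) / (s_X · s_Y) = 3.713 / (5.990 × 4.319)
  = 3.713 / 25.8708 ≈ 0.1435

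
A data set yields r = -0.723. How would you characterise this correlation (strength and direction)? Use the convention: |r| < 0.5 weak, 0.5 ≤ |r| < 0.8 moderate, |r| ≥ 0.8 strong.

r = -0.723 < 0 so the relationship is negative.
|r| = 0.723, which falls in the moderate range.

moderate negative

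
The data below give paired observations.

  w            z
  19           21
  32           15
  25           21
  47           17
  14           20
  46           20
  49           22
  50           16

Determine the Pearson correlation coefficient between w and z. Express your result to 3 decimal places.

-0.288

n = 8, Σw = 282, Σz = 152, Σw² = 11432, Σz² = 2936, Σwz = 5281
nΣwz − ΣwΣz = 42248 − 42864 = -616
nΣw² − (Σw)² = 91456 − 79524 = 11932; nΣz² − (Σz)² = 23488 − 23104 = 384
r = -616 / √(11932 × 384) = -616 / 2140.5345 ≈ -0.288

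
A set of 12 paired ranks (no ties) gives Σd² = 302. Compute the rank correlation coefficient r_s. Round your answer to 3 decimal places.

ρ = 1 − 6Σd² / [n(n²−1)] = 1 − 6×302 / (12×143)
  = 1 − 1812/1716 = 1 − 1.0559 ≈ -0.056

-0.056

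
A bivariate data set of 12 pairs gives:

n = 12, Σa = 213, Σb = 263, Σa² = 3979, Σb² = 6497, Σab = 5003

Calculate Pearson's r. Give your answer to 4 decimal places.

r = (nΣab − ΣaΣb) / √[(nΣa² − (Σa)²)(nΣb² − (Σb)²)]
Numerator: 12×5003 − 213×263 = 4017
Denominator: √[(47748 − 45369)(77964 − 69169)] = √[2379 × 8795] = 4574.1999
r = 4017 / 4574.1999 ≈ 0.8782

0.8782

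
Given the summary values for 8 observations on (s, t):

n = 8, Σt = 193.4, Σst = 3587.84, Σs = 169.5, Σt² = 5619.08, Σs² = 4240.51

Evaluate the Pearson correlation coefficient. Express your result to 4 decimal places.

r = (nΣst − ΣsΣt) / √[(nΣs² − (Σs)²)(nΣt² − (Σt)²)]
Numerator: 8×3587.84 − 169.5×193.4 = -4078.58
Denominator: √[(33924.08 − 28730.25)(44952.64 − 37403.56)] = √[5193.83 × 7549.08] = 6261.6801
r = -4078.58 / 6261.6801 ≈ -0.6514

-0.6514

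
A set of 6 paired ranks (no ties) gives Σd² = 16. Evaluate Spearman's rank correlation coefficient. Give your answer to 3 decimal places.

ρ = 1 − 6Σd² / [n(n²−1)] = 1 − 6×16 / (6×35)
  = 1 − 96/210 = 1 − 0.4571 ≈ 0.543

0.543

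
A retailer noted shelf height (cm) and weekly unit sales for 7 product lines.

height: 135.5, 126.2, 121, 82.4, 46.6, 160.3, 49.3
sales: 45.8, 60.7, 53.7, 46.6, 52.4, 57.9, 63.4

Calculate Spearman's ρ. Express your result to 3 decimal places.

-0.071

Rank height: 6, 5, 4, 3, 1, 7, 2
Rank sales: 1, 6, 4, 2, 3, 5, 7
d = rank(height) − rank(sales): 5, -1, 0, 1, -2, 2, -5; Σd² = 60
ρ = 1 − 6Σd² / [n(n²−1)] = 1 − 6×60 / (7×48) = 1 − 360/336 ≈ -0.071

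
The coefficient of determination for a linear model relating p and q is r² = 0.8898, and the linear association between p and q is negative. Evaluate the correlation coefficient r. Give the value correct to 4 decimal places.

|r| = √0.8898 = 0.9433
The association is negative, so r = −0.9433.

-0.9433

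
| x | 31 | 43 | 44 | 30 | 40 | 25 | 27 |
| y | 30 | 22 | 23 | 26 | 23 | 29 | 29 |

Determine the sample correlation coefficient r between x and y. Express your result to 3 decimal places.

n = 7, Σx = 240, Σy = 182, Σx² = 8600, Σy² = 4800, Σxy = 6096
nΣxy − ΣxΣy = 42672 − 43680 = -1008
nΣx² − (Σx)² = 60200 − 57600 = 2600; nΣy² − (Σy)² = 33600 − 33124 = 476
r = -1008 / √(2600 × 476) = -1008 / 1112.4747 ≈ -0.906

-0.906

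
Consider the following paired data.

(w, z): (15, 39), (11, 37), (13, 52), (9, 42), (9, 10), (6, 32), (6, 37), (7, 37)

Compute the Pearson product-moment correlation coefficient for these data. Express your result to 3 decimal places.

0.334

n = 8, Σw = 76, Σz = 286, Σw² = 798, Σz² = 11220, Σwz = 2809
nΣwz − ΣwΣz = 22472 − 21736 = 736
nΣw² − (Σw)² = 6384 − 5776 = 608; nΣz² − (Σz)² = 89760 − 81796 = 7964
r = 736 / √(608 × 7964) = 736 / 2200.4799 ≈ 0.334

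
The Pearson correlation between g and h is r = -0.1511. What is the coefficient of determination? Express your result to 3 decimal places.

0.023

r² = (-0.1511)² = 0.023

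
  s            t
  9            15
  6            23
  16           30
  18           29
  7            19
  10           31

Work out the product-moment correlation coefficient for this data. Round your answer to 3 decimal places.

0.628

n = 6, Σs = 66, Σt = 147, Σs² = 846, Σt² = 3817, Σst = 1718
nΣst − ΣsΣt = 10308 − 9702 = 606
nΣs² − (Σs)² = 5076 − 4356 = 720; nΣt² − (Σt)² = 22902 − 21609 = 1293
r = 606 / √(720 × 1293) = 606 / 964.8627 ≈ 0.628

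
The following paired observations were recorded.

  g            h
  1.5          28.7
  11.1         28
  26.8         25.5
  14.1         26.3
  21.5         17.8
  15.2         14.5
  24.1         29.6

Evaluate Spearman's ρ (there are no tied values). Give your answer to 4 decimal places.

Rank g: 1, 2, 7, 3, 5, 4, 6
Rank h: 6, 5, 3, 4, 2, 1, 7
d = rank(g) − rank(h): -5, -3, 4, -1, 3, 3, -1; Σd² = 70
ρ = 1 − 6Σd² / [n(n²−1)] = 1 − 6×70 / (7×48) = 1 − 420/336 ≈ -0.2500

-0.2500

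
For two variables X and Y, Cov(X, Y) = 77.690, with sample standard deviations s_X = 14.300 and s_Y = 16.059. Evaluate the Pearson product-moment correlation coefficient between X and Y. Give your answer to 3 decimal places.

r = Cov(X,Y) / (s_X · s_Y) = 77.690 / (14.300 × 16.059)
  = 77.690 / 229.6437 ≈ 0.338

0.338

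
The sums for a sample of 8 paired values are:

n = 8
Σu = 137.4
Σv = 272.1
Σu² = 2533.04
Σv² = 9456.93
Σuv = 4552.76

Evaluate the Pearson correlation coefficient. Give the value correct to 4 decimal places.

-0.6443

r = (nΣuv − ΣuΣv) / √[(nΣu² − (Σu)²)(nΣv² − (Σv)²)]
Numerator: 8×4552.76 − 137.4×272.1 = -964.46
Denominator: √[(20264.32 − 18878.76)(75655.44 − 74038.41)] = √[1385.56 × 1617.03] = 1496.8273
r = -964.46 / 1496.8273 ≈ -0.6443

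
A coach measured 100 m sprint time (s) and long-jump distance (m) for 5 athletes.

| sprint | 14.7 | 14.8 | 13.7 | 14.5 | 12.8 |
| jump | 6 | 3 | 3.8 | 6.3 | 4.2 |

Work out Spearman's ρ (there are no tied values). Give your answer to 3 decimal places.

-0.200

Rank sprint: 4, 5, 2, 3, 1
Rank jump: 4, 1, 2, 5, 3
d = rank(sprint) − rank(jump): 0, 4, 0, -2, -2; Σd² = 24
ρ = 1 − 6Σd² / [n(n²−1)] = 1 − 6×24 / (5×24) = 1 − 144/120 ≈ -0.200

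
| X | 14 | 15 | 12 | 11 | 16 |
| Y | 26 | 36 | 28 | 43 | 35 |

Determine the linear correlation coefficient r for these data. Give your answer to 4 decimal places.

n = 5, ΣX = 68, ΣY = 168, ΣX² = 942, ΣY² = 5830, ΣXY = 2273
nΣXY − ΣXΣY = 11365 − 11424 = -59
nΣX² − (ΣX)² = 4710 − 4624 = 86; nΣY² − (ΣY)² = 29150 − 28224 = 926
r = -59 / √(86 × 926) = -59 / 282.1985 ≈ -0.2091

-0.2091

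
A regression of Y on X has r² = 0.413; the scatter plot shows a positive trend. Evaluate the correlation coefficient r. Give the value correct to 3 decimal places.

|r| = √0.413 = 0.643
The association is positive, so r = 0.643.

0.643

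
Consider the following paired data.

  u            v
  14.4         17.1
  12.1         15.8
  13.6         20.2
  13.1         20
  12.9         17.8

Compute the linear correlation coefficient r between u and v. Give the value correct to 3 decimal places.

0.319

n = 5, Σu = 66.1, Σv = 90.9, Σu² = 876.75, Σv² = 1666.93, Σuv = 1203.76
nΣuv − ΣuΣv = 6018.8 − 6008.49 = 10.31
nΣu² − (Σu)² = 4383.75 − 4369.21 = 14.54; nΣv² − (Σv)² = 8334.65 − 8262.81 = 71.84
r = 10.31 / √(14.54 × 71.84) = 10.31 / 32.3196 ≈ 0.319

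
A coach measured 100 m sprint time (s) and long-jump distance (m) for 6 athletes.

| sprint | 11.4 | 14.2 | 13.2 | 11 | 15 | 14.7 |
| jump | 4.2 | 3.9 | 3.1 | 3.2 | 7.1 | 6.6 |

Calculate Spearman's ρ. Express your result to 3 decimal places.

0.714

Rank sprint: 2, 4, 3, 1, 6, 5
Rank jump: 4, 3, 1, 2, 6, 5
d = rank(sprint) − rank(jump): -2, 1, 2, -1, 0, 0; Σd² = 10
ρ = 1 − 6Σd² / [n(n²−1)] = 1 − 6×10 / (6×35) = 1 − 60/210 ≈ 0.714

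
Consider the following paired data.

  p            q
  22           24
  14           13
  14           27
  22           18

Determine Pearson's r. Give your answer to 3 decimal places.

0.092

n = 4, Σp = 72, Σq = 82, Σp² = 1360, Σq² = 1798, Σpq = 1484
nΣpq − ΣpΣq = 5936 − 5904 = 32
nΣp² − (Σp)² = 5440 − 5184 = 256; nΣq² − (Σq)² = 7192 − 6724 = 468
r = 32 / √(256 × 468) = 32 / 346.1329 ≈ 0.092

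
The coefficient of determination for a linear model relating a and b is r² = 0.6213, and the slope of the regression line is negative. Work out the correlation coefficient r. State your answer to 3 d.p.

|r| = √0.6213 = 0.788
The association is negative, so r = −0.788.

-0.788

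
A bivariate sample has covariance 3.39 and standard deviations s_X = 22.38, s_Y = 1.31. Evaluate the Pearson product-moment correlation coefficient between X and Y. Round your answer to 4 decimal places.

0.1156

r = Cov(X,Y) / (s_X · s_Y) = 3.39 / (22.38 × 1.31)
  = 3.39 / 29.3178 ≈ 0.1156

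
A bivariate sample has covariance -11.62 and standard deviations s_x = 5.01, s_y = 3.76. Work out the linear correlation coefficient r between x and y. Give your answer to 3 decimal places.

r = Cov(x,y) / (s_x · s_y) = -11.62 / (5.01 × 3.76)
  = -11.62 / 18.8376 ≈ -0.617

-0.617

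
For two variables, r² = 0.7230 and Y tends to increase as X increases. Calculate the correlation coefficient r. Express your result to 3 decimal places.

|r| = √0.7230 = 0.850
The association is positive, so r = 0.850.

0.850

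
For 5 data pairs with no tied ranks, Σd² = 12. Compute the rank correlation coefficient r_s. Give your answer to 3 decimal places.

ρ = 1 − 6Σd² / [n(n²−1)] = 1 − 6×12 / (5×24)
  = 1 − 72/120 = 1 − 0.6000 ≈ 0.400

0.400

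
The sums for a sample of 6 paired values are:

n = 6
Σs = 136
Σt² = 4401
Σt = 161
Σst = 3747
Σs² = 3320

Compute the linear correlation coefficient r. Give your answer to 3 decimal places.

0.705

r = (nΣst − ΣsΣt) / √[(nΣs² − (Σs)²)(nΣt² − (Σt)²)]
Numerator: 6×3747 − 136×161 = 586
Denominator: √[(19920 − 18496)(26406 − 25921)] = √[1424 × 485] = 831.0475
r = 586 / 831.0475 ≈ 0.705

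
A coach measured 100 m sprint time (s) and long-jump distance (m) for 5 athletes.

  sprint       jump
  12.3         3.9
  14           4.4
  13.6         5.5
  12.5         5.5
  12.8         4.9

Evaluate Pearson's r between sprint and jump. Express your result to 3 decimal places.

n = 5, Σx = 65.2, Σy = 24.2, Σx² = 852.34, Σy² = 119.08, Σxy = 315.84
nΣxy − ΣxΣy = 1579.2 − 1577.84 = 1.36
nΣx² − (Σx)² = 4261.7 − 4251.04 = 10.66; nΣy² − (Σy)² = 595.4 − 585.64 = 9.76
r = 1.36 / √(10.66 × 9.76) = 1.36 / 10.2001 ≈ 0.133

0.133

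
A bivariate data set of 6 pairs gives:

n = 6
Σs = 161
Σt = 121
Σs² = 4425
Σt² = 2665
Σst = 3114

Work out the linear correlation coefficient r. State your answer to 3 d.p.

r = (nΣst − ΣsΣt) / √[(nΣs² − (Σs)²)(nΣt² − (Σt)²)]
Numerator: 6×3114 − 161×121 = -797
Denominator: √[(26550 − 25921)(15990 − 14641)] = √[629 × 1349] = 921.1520
r = -797 / 921.1520 ≈ -0.865

-0.865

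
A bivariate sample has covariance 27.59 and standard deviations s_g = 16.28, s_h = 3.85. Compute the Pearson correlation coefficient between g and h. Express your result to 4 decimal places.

0.4402

r = Cov(g,h) / (s_g · s_h) = 27.59 / (16.28 × 3.85)
  = 27.59 / 62.6780 ≈ 0.4402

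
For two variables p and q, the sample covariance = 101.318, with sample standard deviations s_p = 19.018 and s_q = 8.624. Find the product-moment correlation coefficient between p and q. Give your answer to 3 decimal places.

0.618

r = Cov(p,q) / (s_p · s_q) = 101.318 / (19.018 × 8.624)
  = 101.318 / 164.0112 ≈ 0.618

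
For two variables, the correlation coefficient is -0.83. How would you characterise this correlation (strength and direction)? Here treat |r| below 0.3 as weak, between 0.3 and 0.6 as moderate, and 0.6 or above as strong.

strong negative

r = -0.83 < 0 so the relationship is negative.
|r| = 0.83, which falls in the strong range.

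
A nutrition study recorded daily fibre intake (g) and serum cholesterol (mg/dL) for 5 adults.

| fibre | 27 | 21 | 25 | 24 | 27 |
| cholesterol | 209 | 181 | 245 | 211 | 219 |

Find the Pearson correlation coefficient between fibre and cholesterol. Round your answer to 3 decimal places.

n = 5, Σx = 124, Σy = 1065, Σx² = 3100, Σy² = 228949, Σxy = 26546
nΣxy − ΣxΣy = 132730 − 132060 = 670
nΣx² − (Σx)² = 15500 − 15376 = 124; nΣy² − (Σy)² = 1144745 − 1134225 = 10520
r = 670 / √(124 × 10520) = 670 / 1142.1383 ≈ 0.587

0.587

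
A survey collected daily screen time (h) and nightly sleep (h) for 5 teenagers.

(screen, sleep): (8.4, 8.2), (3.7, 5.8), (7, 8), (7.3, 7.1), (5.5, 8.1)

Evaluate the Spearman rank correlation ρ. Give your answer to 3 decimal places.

Rank screen: 5, 1, 3, 4, 2
Rank sleep: 5, 1, 3, 2, 4
d = rank(screen) − rank(sleep): 0, 0, 0, 2, -2; Σd² = 8
ρ = 1 − 6Σd² / [n(n²−1)] = 1 − 6×8 / (5×24) = 1 − 48/120 ≈ 0.600

0.600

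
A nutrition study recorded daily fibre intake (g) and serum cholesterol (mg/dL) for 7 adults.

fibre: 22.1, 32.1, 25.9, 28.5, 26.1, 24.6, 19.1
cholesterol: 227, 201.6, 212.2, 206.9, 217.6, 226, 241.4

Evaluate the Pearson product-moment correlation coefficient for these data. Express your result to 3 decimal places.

-0.964

n = 7, Σx = 178.4, Σy = 1532.7, Σx² = 4653.06, Σy² = 336707.73, Σxy = 38730.39
nΣxy − ΣxΣy = 271112.73 − 273433.68 = -2320.95
nΣx² − (Σx)² = 32571.42 − 31826.56 = 744.86; nΣy² − (Σy)² = 2356954.11 − 2349169.29 = 7784.82
r = -2320.95 / √(744.86 × 7784.82) = -2320.95 / 2408.0285 ≈ -0.964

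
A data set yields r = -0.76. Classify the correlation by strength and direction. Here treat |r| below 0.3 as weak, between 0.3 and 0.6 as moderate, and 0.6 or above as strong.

strong negative

r = -0.76 < 0 so the relationship is negative.
|r| = 0.76, which falls in the strong range.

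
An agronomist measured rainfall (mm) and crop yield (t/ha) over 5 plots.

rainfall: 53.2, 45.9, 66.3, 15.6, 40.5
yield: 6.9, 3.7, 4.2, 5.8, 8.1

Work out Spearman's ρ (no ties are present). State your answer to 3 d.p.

Rank rainfall: 4, 3, 5, 1, 2
Rank yield: 4, 1, 2, 3, 5
d = rank(rainfall) − rank(yield): 0, 2, 3, -2, -3; Σd² = 26
ρ = 1 − 6Σd² / [n(n²−1)] = 1 − 6×26 / (5×24) = 1 − 156/120 ≈ -0.300

-0.300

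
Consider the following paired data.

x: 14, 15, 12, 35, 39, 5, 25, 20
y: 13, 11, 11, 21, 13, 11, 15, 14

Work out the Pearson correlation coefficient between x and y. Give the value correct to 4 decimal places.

n = 8, Σx = 165, Σy = 109, Σx² = 4361, Σy² = 1563, Σxy = 2431
nΣxy − ΣxΣy = 19448 − 17985 = 1463
nΣx² − (Σx)² = 34888 − 27225 = 7663; nΣy² − (Σy)² = 12504 − 11881 = 623
r = 1463 / √(7663 × 623) = 1463 / 2184.9597 ≈ 0.6696

0.6696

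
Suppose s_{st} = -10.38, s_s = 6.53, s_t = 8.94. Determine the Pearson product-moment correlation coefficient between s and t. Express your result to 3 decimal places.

r = Cov(s,t) / (s_s · s_t) = -10.38 / (6.53 × 8.94)
  = -10.38 / 58.3782 ≈ -0.178

-0.178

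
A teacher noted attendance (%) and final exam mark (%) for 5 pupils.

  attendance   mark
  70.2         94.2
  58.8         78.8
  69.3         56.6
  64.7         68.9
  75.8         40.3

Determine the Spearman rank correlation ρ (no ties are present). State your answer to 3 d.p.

-0.400

Rank attendance: 4, 1, 3, 2, 5
Rank mark: 5, 4, 2, 3, 1
d = rank(attendance) − rank(mark): -1, -3, 1, -1, 4; Σd² = 28
ρ = 1 − 6Σd² / [n(n²−1)] = 1 − 6×28 / (5×24) = 1 − 168/120 ≈ -0.400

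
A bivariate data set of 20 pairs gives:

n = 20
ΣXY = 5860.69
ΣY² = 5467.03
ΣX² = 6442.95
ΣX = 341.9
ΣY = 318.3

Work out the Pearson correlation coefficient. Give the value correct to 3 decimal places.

r = (nΣXY − ΣXΣY) / √[(nΣX² − (ΣX)²)(nΣY² − (ΣY)²)]
Numerator: 20×5860.69 − 341.9×318.3 = 8387.03
Denominator: √[(128859 − 116895.61)(109340.6 − 101314.89)] = √[11963.39 × 8025.71] = 9798.7090
r = 8387.03 / 9798.7090 ≈ 0.856

0.856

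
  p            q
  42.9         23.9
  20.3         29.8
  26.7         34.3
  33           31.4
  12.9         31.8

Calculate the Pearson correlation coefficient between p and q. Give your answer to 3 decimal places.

-0.635

n = 5, Σp = 135.8, Σq = 151.2, Σp² = 4220.8, Σq² = 4632.94, Σpq = 3992.48
nΣpq − ΣpΣq = 19962.4 − 20532.96 = -570.56
nΣp² − (Σp)² = 21104 − 18441.64 = 2662.36; nΣq² − (Σq)² = 23164.7 − 22861.44 = 303.26
r = -570.56 / √(2662.36 × 303.26) = -570.56 / 898.5473 ≈ -0.635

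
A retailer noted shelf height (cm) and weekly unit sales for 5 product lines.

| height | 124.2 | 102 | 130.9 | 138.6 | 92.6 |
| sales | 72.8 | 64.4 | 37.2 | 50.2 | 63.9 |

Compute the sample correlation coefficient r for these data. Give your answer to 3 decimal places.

n = 5, Σx = 588.3, Σy = 288.5, Σx² = 70749.17, Σy² = 17434.29, Σxy = 33354.9
nΣxy − ΣxΣy = 166774.5 − 169724.55 = -2950.05
nΣx² − (Σx)² = 353745.85 − 346096.89 = 7648.96; nΣy² − (Σy)² = 87171.45 − 83232.25 = 3939.2
r = -2950.05 / √(7648.96 × 3939.2) = -2950.05 / 5489.1514 ≈ -0.537

-0.537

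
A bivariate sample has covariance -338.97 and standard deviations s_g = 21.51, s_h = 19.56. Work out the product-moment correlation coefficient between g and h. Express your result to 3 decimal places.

r = Cov(g,h) / (s_g · s_h) = -338.97 / (21.51 × 19.56)
  = -338.97 / 420.7356 ≈ -0.806

-0.806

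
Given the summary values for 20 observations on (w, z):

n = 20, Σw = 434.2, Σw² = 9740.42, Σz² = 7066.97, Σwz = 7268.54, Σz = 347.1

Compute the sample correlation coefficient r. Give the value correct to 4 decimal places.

-0.4666

r = (nΣwz − ΣwΣz) / √[(nΣw² − (Σw)²)(nΣz² − (Σz)²)]
Numerator: 20×7268.54 − 434.2×347.1 = -5340.02
Denominator: √[(194808.4 − 188529.64)(141339.4 − 120478.41)] = √[6278.76 × 20860.99] = 11444.6996
r = -5340.02 / 11444.6996 ≈ -0.4666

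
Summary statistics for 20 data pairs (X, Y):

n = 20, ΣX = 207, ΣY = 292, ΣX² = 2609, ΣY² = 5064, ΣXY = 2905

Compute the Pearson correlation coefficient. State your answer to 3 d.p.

-0.192

r = (nΣXY − ΣXΣY) / √[(nΣX² − (ΣX)²)(nΣY² − (ΣY)²)]
Numerator: 20×2905 − 207×292 = -2344
Denominator: √[(52180 − 42849)(101280 − 85264)] = √[9331 × 16016] = 12224.7820
r = -2344 / 12224.7820 ≈ -0.192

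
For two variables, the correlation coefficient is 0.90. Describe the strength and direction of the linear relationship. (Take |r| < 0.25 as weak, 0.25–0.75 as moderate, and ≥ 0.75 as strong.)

strong positive

r = 0.90 > 0 so the relationship is positive.
|r| = 0.90, which falls in the strong range.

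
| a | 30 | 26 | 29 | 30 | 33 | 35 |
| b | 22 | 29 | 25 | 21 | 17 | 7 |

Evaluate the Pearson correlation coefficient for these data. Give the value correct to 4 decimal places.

-0.9660

n = 6, Σa = 183, Σb = 121, Σa² = 5631, Σb² = 2729, Σab = 3575
nΣab − ΣaΣb = 21450 − 22143 = -693
nΣa² − (Σa)² = 33786 − 33489 = 297; nΣb² − (Σb)² = 16374 − 14641 = 1733
r = -693 / √(297 × 1733) = -693 / 717.4267 ≈ -0.9660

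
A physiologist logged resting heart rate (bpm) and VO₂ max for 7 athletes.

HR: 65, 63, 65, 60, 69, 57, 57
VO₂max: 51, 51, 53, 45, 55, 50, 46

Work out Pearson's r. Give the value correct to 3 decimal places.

0.804

n = 7, Σx = 436, Σy = 351, Σx² = 27278, Σy² = 17677, Σxy = 21940
nΣxy − ΣxΣy = 153580 − 153036 = 544
nΣx² − (Σx)² = 190946 − 190096 = 850; nΣy² − (Σy)² = 123739 − 123201 = 538
r = 544 / √(850 × 538) = 544 / 676.2396 ≈ 0.804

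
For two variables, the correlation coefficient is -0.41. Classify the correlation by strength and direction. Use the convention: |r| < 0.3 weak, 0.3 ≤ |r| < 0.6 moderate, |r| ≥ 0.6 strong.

moderate negative

r = -0.41 < 0 so the relationship is negative.
|r| = 0.41, which falls in the moderate range.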